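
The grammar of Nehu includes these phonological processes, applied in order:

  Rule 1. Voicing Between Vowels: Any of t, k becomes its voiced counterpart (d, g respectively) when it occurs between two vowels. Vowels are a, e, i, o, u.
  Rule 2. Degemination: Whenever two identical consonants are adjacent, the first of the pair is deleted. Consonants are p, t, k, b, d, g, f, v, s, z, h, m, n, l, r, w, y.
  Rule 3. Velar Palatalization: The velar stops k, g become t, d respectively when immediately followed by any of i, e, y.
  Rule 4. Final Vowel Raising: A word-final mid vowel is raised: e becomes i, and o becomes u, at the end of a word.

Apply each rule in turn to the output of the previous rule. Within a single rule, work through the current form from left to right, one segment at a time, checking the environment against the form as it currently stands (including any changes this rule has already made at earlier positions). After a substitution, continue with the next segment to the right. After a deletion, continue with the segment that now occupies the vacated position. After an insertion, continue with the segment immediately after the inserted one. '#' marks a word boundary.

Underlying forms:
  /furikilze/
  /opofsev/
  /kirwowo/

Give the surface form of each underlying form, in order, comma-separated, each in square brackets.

[furidilzi], [opofsev], [tirwowu]

/furikilze/:
  Rule 1 Voicing Between Vowels: [furikilze] → [furigilze]
  Rule 2 Degemination: no change — [furigilze]
  Rule 3 Velar Palatalization: [furigilze] → [furidilze]
  Rule 4 Final Vowel Raising: [furidilze] → [furidilzi]
/opofsev/:
  Rule 1 Voicing Between Vowels: no change — [opofsev]
  Rule 2 Degemination: no change — [opofsev]
  Rule 3 Velar Palatalization: no change — [opofsev]
  Rule 4 Final Vowel Raising: no change — [opofsev]
/kirwowo/:
  Rule 1 Voicing Between Vowels: no change — [kirwowo]
  Rule 2 Degemination: no change — [kirwowo]
  Rule 3 Velar Palatalization: [kirwowo] → [tirwowo]
  Rule 4 Final Vowel Raising: [tirwowo] → [tirwowu]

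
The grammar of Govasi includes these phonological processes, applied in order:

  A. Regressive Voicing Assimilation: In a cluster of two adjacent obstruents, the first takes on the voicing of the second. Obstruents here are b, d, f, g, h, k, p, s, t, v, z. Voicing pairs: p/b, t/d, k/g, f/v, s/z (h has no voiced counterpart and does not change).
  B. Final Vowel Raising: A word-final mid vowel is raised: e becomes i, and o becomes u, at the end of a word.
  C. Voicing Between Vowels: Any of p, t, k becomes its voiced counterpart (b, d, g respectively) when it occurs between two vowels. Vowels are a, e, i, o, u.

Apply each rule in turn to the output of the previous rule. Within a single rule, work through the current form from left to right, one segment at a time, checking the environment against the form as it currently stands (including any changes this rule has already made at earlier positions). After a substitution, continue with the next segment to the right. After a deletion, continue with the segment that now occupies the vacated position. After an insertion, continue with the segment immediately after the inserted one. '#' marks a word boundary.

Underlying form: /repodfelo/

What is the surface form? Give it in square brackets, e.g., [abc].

[rebotfelu]

A Regressive Voicing Assimilation: [repodfelo] → [repotfelo]
B Final Vowel Raising: [repotfelo] → [repotfelu]
C Voicing Between Vowels: [repotfelu] → [rebotfelu]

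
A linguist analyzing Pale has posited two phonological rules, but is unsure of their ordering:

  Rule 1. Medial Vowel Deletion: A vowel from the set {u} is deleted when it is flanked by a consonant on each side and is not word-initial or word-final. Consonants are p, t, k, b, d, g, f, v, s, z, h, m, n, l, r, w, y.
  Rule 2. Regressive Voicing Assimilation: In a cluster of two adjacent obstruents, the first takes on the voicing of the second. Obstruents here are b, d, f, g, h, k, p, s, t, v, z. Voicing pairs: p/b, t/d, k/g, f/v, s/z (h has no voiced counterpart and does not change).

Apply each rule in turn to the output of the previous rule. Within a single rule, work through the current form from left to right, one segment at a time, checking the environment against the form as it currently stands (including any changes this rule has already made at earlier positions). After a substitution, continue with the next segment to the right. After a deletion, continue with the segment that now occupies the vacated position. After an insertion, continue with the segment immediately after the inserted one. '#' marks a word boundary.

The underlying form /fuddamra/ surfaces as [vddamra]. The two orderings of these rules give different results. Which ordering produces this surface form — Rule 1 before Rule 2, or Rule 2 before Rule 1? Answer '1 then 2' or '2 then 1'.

1 then 2

Order 1 then 2:
  1 Medial Vowel Deletion: [fuddamra] → [fddamra]
  2 Regressive Voicing Assimilation: [fddamra] → [vddamra]
  result: [vddamra]
Order 2 then 1:
  2 Regressive Voicing Assimilation: no change — [fuddamra]
  1 Medial Vowel Deletion: [fuddamra] → [fddamra]
  result: [fddamra]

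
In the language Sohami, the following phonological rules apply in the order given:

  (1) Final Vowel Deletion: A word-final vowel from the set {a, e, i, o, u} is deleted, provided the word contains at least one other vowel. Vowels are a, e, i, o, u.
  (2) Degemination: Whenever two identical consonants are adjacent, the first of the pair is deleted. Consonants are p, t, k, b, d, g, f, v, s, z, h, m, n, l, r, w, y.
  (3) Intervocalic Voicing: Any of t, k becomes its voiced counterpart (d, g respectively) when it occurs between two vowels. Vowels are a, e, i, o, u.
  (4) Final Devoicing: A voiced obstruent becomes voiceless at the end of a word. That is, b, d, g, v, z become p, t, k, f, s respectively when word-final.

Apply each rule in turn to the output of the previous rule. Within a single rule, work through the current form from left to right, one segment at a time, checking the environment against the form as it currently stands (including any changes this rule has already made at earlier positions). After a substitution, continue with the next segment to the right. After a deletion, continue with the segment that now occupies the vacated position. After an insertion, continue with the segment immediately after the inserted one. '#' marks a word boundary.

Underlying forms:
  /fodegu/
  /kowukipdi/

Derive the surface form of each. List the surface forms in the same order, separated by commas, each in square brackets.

[fodek], [kowugipt]

/fodegu/:
  (1) Final Vowel Deletion: [fodegu] → [fodeg]
  (2) Degemination: no change — [fodeg]
  (3) Intervocalic Voicing: no change — [fodeg]
  (4) Final Devoicing: [fodeg] → [fodek]
/kowukipdi/:
  (1) Final Vowel Deletion: [kowukipdi] → [kowukipd]
  (2) Degemination: no change — [kowukipd]
  (3) Intervocalic Voicing: [kowukipd] → [kowugipd]
  (4) Final Devoicing: [kowugipd] → [kowugipt]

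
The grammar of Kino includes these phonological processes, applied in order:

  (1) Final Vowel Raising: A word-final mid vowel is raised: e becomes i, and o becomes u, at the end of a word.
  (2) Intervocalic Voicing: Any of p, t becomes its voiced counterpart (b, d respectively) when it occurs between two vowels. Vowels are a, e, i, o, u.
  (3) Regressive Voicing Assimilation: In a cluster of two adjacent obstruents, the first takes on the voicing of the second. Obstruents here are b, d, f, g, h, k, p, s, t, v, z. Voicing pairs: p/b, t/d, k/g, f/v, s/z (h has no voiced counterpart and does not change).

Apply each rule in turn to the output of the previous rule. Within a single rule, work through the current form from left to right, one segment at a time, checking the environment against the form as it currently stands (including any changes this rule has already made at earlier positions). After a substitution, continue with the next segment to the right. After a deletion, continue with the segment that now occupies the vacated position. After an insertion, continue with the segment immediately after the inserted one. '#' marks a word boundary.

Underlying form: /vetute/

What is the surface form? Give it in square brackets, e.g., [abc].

[vedudi]

(1) Final Vowel Raising: [vetute] → [vetuti]
(2) Intervocalic Voicing: [vetuti] → [vedudi]
(3) Regressive Voicing Assimilation: no change — [vedudi]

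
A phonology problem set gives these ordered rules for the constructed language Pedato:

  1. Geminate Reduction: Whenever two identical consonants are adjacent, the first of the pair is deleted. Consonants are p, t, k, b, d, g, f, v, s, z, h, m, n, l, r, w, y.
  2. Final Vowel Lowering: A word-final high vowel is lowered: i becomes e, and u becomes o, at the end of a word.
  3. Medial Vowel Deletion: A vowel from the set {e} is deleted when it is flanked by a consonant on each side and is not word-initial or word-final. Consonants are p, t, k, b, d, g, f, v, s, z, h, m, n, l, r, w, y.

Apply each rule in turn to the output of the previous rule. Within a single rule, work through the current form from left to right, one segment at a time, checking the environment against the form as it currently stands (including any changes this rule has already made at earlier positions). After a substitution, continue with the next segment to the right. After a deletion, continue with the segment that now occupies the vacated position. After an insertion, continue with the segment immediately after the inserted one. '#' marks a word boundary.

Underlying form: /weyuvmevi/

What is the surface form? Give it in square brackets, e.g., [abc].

1 Geminate Reduction: no change — [weyuvmevi]
2 Final Vowel Lowering: [weyuvmevi] → [weyuvmeve]
3 Medial Vowel Deletion: [weyuvmeve] → [wyuvmve]

[wyuvmve]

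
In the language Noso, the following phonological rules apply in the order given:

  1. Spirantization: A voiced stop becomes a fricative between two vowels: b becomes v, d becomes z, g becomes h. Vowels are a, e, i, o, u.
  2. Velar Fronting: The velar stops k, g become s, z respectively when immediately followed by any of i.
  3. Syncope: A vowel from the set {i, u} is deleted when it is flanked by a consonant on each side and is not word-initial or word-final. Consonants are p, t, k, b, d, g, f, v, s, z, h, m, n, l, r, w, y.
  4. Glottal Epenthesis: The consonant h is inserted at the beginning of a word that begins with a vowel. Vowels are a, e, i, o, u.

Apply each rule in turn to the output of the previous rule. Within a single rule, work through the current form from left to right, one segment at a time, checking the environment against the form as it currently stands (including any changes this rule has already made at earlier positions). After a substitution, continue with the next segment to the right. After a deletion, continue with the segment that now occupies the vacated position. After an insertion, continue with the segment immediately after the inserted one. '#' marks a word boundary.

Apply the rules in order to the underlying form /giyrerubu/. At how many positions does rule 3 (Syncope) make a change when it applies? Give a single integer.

1 Spirantization: [giyrerubu] → [giyreruvu]
2 Velar Fronting: [giyreruvu] → [ziyreruvu]
3 Syncope: [ziyreruvu] → [zyrervu]
4 Glottal Epenthesis: no change — [zyrervu]
Rule 3 changed 2 position(s).

2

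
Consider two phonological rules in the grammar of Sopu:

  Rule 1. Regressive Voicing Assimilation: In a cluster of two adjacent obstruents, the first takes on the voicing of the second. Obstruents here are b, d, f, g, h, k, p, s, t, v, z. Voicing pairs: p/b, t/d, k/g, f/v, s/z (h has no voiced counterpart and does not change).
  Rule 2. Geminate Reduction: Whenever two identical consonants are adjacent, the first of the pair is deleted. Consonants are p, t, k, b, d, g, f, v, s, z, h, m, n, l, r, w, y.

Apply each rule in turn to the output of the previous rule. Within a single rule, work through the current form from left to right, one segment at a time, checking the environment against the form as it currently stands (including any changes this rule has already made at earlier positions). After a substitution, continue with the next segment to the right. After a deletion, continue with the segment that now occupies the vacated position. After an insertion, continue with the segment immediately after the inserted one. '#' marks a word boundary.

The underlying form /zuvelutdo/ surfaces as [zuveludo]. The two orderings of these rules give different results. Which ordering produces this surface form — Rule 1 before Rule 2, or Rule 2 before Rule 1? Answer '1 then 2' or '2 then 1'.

Order 1 then 2:
  1 Regressive Voicing Assimilation: [zuvelutdo] → [zuveluddo]
  2 Geminate Reduction: [zuveluddo] → [zuveludo]
  result: [zuveludo]
Order 2 then 1:
  2 Geminate Reduction: no change — [zuvelutdo]
  1 Regressive Voicing Assimilation: [zuvelutdo] → [zuveluddo]
  result: [zuveluddo]

1 then 2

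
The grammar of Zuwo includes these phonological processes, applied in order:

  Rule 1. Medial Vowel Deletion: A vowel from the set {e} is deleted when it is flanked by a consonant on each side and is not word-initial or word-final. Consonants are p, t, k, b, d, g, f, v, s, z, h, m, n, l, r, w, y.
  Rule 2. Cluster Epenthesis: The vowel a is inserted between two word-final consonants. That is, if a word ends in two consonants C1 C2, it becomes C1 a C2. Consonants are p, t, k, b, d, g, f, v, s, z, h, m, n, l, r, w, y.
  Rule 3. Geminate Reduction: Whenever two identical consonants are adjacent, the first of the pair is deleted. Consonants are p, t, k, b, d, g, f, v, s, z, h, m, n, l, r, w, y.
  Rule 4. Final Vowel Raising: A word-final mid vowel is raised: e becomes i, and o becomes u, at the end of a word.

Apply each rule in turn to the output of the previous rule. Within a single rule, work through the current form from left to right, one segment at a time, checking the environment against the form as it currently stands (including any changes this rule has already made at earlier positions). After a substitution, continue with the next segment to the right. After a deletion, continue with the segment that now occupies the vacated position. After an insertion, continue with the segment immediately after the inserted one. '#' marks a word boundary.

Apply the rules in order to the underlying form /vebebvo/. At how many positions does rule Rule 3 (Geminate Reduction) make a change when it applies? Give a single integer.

Rule 1 Medial Vowel Deletion: [vebebvo] → [vbbvo]
Rule 2 Cluster Epenthesis: no change — [vbbvo]
Rule 3 Geminate Reduction: [vbbvo] → [vbvo]
Rule 4 Final Vowel Raising: [vbvo] → [vbvu]
Rule Rule 3 changed 1 position(s).

1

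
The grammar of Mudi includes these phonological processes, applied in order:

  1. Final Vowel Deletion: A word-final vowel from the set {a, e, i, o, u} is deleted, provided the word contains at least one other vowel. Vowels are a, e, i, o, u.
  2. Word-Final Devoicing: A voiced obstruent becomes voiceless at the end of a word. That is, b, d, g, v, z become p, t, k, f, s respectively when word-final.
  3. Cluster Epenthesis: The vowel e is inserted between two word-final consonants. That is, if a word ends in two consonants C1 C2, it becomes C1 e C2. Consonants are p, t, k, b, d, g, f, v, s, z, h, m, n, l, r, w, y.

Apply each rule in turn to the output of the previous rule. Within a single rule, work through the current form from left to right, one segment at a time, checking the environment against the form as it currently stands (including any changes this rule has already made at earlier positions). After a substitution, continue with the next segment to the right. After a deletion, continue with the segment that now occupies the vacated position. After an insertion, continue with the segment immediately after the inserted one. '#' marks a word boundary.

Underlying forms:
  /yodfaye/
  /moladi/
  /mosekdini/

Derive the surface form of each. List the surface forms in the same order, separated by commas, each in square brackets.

[yodfay], [molat], [mosekdin]

/yodfaye/:
  1 Final Vowel Deletion: [yodfaye] → [yodfay]
  2 Word-Final Devoicing: no change — [yodfay]
  3 Cluster Epenthesis: no change — [yodfay]
/moladi/:
  1 Final Vowel Deletion: [moladi] → [molad]
  2 Word-Final Devoicing: [molad] → [molat]
  3 Cluster Epenthesis: no change — [molat]
/mosekdini/:
  1 Final Vowel Deletion: [mosekdini] → [mosekdin]
  2 Word-Final Devoicing: no change — [mosekdin]
  3 Cluster Epenthesis: no change — [mosekdin]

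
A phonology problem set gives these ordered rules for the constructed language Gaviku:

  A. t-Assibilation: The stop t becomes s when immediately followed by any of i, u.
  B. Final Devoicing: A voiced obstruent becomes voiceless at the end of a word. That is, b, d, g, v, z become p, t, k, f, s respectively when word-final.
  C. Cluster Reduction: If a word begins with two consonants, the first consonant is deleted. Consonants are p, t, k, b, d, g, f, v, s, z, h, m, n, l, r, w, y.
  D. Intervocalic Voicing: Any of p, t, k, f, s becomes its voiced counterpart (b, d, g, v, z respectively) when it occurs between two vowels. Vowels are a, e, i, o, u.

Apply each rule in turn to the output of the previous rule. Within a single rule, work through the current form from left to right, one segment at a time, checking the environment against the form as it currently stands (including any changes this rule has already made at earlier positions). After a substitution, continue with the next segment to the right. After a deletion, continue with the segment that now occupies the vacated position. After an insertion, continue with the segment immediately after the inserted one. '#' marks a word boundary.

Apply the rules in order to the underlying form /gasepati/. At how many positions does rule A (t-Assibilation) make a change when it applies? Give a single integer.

1

A t-Assibilation: [gasepati] → [gasepasi]
B Final Devoicing: no change — [gasepasi]
C Cluster Reduction: no change — [gasepasi]
D Intervocalic Voicing: [gasepasi] → [gazebazi]
Rule A changed 1 position(s).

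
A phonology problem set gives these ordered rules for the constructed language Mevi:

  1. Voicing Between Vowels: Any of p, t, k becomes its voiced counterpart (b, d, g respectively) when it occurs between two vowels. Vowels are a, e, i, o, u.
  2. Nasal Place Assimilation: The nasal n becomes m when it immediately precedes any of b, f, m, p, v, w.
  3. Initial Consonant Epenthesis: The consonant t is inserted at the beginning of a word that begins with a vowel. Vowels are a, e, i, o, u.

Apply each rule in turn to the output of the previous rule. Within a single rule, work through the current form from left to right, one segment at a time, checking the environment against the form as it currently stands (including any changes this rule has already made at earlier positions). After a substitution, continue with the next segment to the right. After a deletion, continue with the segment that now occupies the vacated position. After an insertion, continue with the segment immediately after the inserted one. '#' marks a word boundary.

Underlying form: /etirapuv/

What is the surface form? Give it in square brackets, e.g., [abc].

[tedirabuv]

1 Voicing Between Vowels: [etirapuv] → [edirabuv]
2 Nasal Place Assimilation: no change — [edirabuv]
3 Initial Consonant Epenthesis: [edirabuv] → [tedirabuv]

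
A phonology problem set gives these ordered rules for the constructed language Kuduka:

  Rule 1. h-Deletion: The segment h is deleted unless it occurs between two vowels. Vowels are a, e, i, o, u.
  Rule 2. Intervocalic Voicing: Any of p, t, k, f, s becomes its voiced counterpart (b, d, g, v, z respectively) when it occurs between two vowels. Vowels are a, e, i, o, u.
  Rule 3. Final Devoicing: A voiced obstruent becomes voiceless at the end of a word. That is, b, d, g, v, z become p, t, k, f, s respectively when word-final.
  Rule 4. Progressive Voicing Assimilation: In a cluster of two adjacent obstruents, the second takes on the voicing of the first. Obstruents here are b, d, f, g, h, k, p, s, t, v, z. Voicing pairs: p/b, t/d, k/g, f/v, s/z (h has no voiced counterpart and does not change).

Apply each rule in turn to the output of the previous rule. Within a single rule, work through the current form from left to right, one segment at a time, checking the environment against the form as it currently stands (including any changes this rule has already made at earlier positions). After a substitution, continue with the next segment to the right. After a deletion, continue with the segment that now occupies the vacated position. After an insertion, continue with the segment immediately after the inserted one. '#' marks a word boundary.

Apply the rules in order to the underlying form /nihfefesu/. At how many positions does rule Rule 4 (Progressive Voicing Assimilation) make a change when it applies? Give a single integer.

0

Rule 1 h-Deletion: [nihfefesu] → [nifefesu]
Rule 2 Intervocalic Voicing: [nifefesu] → [nivevezu]
Rule 3 Final Devoicing: no change — [nivevezu]
Rule 4 Progressive Voicing Assimilation: no change — [nivevezu]
Rule Rule 4 changed 0 position(s).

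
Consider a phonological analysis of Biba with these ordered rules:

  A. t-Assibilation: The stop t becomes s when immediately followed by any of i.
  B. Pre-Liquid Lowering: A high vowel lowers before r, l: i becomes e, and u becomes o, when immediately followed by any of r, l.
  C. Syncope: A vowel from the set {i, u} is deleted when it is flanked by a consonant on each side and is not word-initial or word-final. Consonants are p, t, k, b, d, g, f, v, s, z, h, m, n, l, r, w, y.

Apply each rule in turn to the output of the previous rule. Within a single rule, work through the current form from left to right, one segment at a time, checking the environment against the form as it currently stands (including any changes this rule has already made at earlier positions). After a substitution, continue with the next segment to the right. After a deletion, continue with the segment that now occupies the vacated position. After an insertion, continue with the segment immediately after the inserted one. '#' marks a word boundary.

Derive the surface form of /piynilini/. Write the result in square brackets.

[pynelni]

A t-Assibilation: no change — [piynilini]
B Pre-Liquid Lowering: [piynilini] → [piynelini]
C Syncope: [piynelini] → [pynelni]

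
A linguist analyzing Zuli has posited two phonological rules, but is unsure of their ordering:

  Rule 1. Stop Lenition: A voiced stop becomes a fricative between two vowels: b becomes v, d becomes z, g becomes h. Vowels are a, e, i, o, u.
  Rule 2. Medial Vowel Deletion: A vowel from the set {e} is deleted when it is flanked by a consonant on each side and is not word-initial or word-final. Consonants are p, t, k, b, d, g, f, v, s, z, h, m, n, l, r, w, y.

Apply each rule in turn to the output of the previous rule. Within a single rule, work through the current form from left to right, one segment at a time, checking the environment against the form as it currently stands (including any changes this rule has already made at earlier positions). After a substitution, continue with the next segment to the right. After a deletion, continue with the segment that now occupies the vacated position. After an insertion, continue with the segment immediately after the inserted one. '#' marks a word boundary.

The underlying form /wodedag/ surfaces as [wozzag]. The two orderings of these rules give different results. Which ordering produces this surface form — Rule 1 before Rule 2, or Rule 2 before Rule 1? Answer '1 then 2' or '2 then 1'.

1 then 2

Order 1 then 2:
  1 Stop Lenition: [wodedag] → [wozezag]
  2 Medial Vowel Deletion: [wozezag] → [wozzag]
  result: [wozzag]
Order 2 then 1:
  2 Medial Vowel Deletion: [wodedag] → [woddag]
  1 Stop Lenition: no change — [woddag]
  result: [woddag]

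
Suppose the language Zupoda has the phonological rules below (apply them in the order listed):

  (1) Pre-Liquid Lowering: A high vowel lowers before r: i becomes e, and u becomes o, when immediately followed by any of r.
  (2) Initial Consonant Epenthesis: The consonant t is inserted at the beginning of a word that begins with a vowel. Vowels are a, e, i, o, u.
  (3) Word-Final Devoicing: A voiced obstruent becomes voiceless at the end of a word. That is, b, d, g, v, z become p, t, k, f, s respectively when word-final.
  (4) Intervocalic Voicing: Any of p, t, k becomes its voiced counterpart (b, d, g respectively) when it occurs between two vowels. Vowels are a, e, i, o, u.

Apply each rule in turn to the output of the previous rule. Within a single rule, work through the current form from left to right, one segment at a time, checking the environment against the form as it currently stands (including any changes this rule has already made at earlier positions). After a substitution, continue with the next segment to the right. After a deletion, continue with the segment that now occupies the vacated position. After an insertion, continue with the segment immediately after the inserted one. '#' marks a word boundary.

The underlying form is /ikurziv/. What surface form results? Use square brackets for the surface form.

[tigorzif]

(1) Pre-Liquid Lowering: [ikurziv] → [ikorziv]
(2) Initial Consonant Epenthesis: [ikorziv] → [tikorziv]
(3) Word-Final Devoicing: [tikorziv] → [tikorzif]
(4) Intervocalic Voicing: [tikorzif] → [tigorzif]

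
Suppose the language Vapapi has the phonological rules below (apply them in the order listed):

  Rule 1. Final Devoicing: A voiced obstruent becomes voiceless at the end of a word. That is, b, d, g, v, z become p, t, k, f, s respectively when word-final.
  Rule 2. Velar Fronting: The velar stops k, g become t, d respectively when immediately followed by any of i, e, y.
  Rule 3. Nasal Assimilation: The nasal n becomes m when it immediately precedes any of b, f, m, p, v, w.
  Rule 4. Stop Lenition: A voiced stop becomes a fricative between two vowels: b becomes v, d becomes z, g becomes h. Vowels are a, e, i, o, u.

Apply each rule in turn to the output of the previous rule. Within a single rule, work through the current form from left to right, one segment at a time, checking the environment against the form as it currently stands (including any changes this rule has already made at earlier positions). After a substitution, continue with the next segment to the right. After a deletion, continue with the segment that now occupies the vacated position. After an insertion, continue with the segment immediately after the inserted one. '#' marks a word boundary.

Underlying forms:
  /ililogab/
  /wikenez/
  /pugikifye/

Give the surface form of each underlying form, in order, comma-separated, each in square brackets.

[ililohap], [witenes], [puzitifye]

/ililogab/:
  Rule 1 Final Devoicing: [ililogab] → [ililogap]
  Rule 2 Velar Fronting: no change — [ililogap]
  Rule 3 Nasal Assimilation: no change — [ililogap]
  Rule 4 Stop Lenition: [ililogap] → [ililohap]
/wikenez/:
  Rule 1 Final Devoicing: [wikenez] → [wikenes]
  Rule 2 Velar Fronting: [wikenes] → [witenes]
  Rule 3 Nasal Assimilation: no change — [witenes]
  Rule 4 Stop Lenition: no change — [witenes]
/pugikifye/:
  Rule 1 Final Devoicing: no change — [pugikifye]
  Rule 2 Velar Fronting: [pugikifye] → [puditifye]
  Rule 3 Nasal Assimilation: no change — [puditifye]
  Rule 4 Stop Lenition: [puditifye] → [puzitifye]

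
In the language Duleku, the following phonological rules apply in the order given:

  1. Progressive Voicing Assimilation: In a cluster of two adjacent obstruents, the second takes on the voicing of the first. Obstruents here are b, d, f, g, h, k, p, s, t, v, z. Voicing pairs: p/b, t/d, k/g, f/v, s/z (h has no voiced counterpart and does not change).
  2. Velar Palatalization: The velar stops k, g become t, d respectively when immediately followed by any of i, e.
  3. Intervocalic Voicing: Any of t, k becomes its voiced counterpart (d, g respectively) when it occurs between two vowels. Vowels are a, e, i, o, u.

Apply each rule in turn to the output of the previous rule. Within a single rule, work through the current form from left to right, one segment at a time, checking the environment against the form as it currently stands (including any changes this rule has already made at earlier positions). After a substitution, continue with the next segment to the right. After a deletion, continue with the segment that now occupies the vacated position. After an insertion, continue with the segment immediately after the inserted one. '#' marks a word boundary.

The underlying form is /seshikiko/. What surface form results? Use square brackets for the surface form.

[seshidigo]

1 Progressive Voicing Assimilation: no change — [seshikiko]
2 Velar Palatalization: [seshikiko] → [seshitiko]
3 Intervocalic Voicing: [seshitiko] → [seshidigo]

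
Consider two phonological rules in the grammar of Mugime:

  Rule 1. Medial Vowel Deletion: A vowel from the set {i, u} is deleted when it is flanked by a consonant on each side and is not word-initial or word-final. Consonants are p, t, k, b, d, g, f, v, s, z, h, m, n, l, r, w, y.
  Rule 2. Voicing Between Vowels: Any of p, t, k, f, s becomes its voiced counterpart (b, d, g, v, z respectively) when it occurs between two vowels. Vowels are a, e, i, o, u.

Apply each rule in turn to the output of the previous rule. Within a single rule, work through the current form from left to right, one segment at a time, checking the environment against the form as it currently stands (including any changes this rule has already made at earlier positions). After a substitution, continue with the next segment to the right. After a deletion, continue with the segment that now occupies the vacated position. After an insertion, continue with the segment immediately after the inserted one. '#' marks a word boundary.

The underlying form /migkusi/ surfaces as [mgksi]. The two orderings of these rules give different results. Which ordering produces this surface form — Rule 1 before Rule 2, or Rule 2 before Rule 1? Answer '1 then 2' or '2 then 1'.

Order 1 then 2:
  1 Medial Vowel Deletion: [migkusi] → [mgksi]
  2 Voicing Between Vowels: no change — [mgksi]
  result: [mgksi]
Order 2 then 1:
  2 Voicing Between Vowels: [migkusi] → [migkuzi]
  1 Medial Vowel Deletion: [migkuzi] → [mgkzi]
  result: [mgkzi]

1 then 2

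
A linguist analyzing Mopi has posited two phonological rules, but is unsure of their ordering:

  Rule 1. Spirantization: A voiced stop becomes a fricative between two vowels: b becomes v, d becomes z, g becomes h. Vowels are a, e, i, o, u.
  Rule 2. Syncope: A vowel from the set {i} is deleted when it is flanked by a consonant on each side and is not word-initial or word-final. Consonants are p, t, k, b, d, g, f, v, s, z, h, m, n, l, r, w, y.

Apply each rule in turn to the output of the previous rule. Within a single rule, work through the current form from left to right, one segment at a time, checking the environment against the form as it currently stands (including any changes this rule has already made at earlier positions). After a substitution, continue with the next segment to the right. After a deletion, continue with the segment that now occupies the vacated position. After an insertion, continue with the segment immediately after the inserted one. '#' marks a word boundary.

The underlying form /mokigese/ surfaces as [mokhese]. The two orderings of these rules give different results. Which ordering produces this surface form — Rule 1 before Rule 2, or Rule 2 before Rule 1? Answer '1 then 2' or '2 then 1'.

1 then 2

Order 1 then 2:
  1 Spirantization: [mokigese] → [mokihese]
  2 Syncope: [mokihese] → [mokhese]
  result: [mokhese]
Order 2 then 1:
  2 Syncope: [mokigese] → [mokgese]
  1 Spirantization: no change — [mokgese]
  result: [mokgese]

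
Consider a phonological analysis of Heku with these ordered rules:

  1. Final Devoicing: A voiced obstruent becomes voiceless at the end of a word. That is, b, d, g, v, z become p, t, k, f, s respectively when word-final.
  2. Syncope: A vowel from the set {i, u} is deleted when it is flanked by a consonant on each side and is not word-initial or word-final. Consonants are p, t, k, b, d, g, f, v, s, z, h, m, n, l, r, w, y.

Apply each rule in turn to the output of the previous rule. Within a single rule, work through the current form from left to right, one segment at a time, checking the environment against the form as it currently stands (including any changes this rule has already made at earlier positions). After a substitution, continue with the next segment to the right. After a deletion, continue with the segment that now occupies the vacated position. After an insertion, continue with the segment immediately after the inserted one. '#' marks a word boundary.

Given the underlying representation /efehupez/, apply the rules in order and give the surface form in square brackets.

1 Final Devoicing: [efehupez] → [efehupes]
2 Syncope: [efehupes] → [efehpes]

[efehpes]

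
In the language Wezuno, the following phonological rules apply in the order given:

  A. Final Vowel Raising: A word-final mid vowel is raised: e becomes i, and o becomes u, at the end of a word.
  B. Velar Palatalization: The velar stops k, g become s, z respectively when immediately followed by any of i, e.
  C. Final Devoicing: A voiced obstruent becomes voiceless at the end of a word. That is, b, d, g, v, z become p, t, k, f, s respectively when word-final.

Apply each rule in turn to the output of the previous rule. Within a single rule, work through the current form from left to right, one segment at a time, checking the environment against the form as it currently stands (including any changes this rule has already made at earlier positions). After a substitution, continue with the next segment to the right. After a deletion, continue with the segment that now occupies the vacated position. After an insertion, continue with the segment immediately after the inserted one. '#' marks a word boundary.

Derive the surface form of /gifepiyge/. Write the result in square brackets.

[zifepiyzi]

A Final Vowel Raising: [gifepiyge] → [gifepiygi]
B Velar Palatalization: [gifepiygi] → [zifepiyzi]
C Final Devoicing: no change — [zifepiyzi]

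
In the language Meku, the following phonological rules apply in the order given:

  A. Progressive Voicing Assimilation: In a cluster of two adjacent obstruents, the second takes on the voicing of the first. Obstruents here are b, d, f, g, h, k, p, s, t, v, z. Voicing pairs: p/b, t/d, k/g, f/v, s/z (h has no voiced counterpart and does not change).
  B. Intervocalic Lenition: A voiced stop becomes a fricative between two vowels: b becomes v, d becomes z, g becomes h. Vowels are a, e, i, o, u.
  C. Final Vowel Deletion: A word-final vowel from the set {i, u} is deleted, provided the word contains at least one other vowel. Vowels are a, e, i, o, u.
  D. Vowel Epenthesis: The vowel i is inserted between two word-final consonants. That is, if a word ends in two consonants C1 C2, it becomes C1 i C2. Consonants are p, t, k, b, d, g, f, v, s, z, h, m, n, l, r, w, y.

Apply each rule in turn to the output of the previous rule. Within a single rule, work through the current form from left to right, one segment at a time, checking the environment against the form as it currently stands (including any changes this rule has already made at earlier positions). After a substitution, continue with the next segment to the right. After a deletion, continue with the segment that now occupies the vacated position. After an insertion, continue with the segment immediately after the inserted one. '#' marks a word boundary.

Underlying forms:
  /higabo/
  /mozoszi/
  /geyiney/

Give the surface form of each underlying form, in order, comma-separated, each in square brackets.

[hihavo], [mozosis], [geyiney]

/higabo/:
  A Progressive Voicing Assimilation: no change — [higabo]
  B Intervocalic Lenition: [higabo] → [hihavo]
  C Final Vowel Deletion: no change — [hihavo]
  D Vowel Epenthesis: no change — [hihavo]
/mozoszi/:
  A Progressive Voicing Assimilation: [mozoszi] → [mozossi]
  B Intervocalic Lenition: no change — [mozossi]
  C Final Vowel Deletion: [mozossi] → [mozoss]
  D Vowel Epenthesis: [mozoss] → [mozosis]
/geyiney/:
  A Progressive Voicing Assimilation: no change — [geyiney]
  B Intervocalic Lenition: no change — [geyiney]
  C Final Vowel Deletion: no change — [geyiney]
  D Vowel Epenthesis: no change — [geyiney]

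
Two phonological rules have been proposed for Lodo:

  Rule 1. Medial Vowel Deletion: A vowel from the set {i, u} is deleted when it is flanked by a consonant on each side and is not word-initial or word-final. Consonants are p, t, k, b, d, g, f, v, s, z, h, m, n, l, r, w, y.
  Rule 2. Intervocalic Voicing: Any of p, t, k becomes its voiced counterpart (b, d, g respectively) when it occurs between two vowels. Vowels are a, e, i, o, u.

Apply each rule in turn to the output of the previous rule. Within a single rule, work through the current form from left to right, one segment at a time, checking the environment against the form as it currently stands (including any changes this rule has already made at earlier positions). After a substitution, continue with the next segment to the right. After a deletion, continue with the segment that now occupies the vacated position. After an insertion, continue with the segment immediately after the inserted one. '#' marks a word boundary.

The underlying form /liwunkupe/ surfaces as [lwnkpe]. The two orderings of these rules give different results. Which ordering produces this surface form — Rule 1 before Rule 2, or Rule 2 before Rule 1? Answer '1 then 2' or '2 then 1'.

Order 1 then 2:
  1 Medial Vowel Deletion: [liwunkupe] → [lwnkpe]
  2 Intervocalic Voicing: no change — [lwnkpe]
  result: [lwnkpe]
Order 2 then 1:
  2 Intervocalic Voicing: [liwunkupe] → [liwunkube]
  1 Medial Vowel Deletion: [liwunkube] → [lwnkbe]
  result: [lwnkbe]

1 then 2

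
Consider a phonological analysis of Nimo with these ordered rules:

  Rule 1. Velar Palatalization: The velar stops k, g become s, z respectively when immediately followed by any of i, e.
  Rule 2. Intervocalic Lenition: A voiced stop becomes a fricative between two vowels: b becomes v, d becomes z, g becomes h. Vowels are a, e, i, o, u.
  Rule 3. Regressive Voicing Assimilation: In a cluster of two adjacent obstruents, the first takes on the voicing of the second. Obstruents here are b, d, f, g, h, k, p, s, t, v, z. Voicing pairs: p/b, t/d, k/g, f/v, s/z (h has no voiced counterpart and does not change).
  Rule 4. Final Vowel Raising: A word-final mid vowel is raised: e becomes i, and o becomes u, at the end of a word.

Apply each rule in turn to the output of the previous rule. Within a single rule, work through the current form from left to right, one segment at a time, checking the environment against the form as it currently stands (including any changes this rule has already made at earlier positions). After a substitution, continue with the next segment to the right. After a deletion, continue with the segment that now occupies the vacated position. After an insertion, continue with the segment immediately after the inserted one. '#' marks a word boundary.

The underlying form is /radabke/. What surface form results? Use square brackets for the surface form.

Rule 1 Velar Palatalization: [radabke] → [radabse]
Rule 2 Intervocalic Lenition: [radabse] → [razabse]
Rule 3 Regressive Voicing Assimilation: [razabse] → [razapse]
Rule 4 Final Vowel Raising: [razapse] → [razapsi]

[razapsi]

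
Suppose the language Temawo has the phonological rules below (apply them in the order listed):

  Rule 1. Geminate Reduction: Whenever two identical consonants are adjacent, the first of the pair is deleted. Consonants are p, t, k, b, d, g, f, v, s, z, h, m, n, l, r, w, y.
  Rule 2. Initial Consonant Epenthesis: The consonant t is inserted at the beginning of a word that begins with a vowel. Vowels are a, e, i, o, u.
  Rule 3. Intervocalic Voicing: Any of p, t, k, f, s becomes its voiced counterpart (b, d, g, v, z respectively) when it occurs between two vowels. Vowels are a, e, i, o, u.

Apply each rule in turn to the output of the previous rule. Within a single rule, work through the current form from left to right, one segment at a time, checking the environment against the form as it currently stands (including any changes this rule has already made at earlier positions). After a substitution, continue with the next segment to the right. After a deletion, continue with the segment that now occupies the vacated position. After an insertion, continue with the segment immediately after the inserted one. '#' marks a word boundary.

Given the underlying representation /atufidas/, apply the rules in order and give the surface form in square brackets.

[taduvidas]

Rule 1 Geminate Reduction: no change — [atufidas]
Rule 2 Initial Consonant Epenthesis: [atufidas] → [tatufidas]
Rule 3 Intervocalic Voicing: [tatufidas] → [taduvidas]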